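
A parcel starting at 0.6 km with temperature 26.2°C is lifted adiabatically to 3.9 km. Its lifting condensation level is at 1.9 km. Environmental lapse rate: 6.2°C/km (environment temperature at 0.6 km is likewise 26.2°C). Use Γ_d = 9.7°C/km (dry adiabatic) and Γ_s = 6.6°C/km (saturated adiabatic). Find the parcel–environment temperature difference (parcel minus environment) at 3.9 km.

Parcel:
  600–1900 m, dry: Δz = 1.3 km ⇒ ΔT = -12.61°C; T = 13.59°C
  1900–3900 m, saturated: Δz = 2 km ⇒ ΔT = -13.2°C; T = 0.39°C
Environment:
  600–3900 m, environment: Δz = 3.3 km ⇒ ΔT = -20.46°C; T = 5.74°C
T_parcel − T_env = 0.39 − 5.74 = -5.35°C

-5.35°C (parcel cooler than environment)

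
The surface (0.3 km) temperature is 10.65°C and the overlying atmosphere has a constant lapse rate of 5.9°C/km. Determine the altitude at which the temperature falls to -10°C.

Height above start = (10.65 − (-10)) / 5.9 = 3.5 km
Altitude = 300 m + 3500 m = 3800 m

3.8 km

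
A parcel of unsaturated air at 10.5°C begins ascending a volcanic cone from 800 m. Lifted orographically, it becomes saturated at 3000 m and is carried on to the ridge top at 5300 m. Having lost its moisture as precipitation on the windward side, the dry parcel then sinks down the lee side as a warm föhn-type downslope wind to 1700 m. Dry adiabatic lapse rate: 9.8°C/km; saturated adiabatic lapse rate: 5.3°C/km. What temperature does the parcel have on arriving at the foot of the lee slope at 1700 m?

800–3000 m, dry: Δz = 2.2 km ⇒ ΔT = -21.56°C; T = -11.06°C
3000–5300 m, saturated: Δz = 2.3 km ⇒ ΔT = -12.19°C; T = -23.25°C
5300–1700 m, dry descent: Δz = 3.6 km ⇒ ΔT = +35.28°C; T = 12.03°C

12.03°C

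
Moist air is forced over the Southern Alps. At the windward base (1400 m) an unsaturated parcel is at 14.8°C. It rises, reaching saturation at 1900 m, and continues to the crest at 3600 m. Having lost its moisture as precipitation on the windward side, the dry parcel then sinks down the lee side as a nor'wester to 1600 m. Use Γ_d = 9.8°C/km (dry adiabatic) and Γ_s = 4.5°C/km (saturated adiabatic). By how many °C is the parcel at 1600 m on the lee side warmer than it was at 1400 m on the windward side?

1400 → 1900 m (dry, 9.8°C/km): ΔT = -9.8 × 0.5 = -4.9°C → T = 9.9°C
1900 → 3600 m (saturated, 4.5°C/km): ΔT = -4.5 × 1.7 = -7.65°C → T = 2.25°C
3600 → 1600 m (dry descent, 9.8°C/km): ΔT = +9.8 × 2 = +19.6°C → T = 21.85°C
Net change vs windward start: 21.85 − 14.8 = +7.05°C

+7.05°C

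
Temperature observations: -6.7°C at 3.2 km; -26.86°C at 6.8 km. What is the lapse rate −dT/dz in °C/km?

Γ = −ΔT/Δz = (-6.7 − (-26.86)) / (6800 − 3200) m
  = 20.16°C / 3.6 km = 5.6°C/km

5.6°C/km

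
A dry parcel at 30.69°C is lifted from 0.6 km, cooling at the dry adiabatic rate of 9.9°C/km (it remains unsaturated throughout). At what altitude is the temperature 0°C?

3.7 km

Height above start = (30.69 − 0) / 9.9 = 3.1 km
Altitude = 600 m + 3100 m = 3700 m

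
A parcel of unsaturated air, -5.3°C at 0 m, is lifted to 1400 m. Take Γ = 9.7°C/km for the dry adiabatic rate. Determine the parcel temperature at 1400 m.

-18.88°C

0 → 1400 m (dry adiabatic, 9.7°C/km): ΔT = -9.7 × 1.4 = -13.58°C → T = -18.88°C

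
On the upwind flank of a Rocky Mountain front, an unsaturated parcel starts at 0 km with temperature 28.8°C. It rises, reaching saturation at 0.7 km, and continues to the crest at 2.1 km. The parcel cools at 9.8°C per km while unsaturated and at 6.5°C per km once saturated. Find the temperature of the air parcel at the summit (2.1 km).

12.84°C

0–700 m, dry: Δz = 0.7 km ⇒ ΔT = -6.86°C; T = 21.94°C
700–2100 m, saturated: Δz = 1.4 km ⇒ ΔT = -9.1°C; T = 12.84°C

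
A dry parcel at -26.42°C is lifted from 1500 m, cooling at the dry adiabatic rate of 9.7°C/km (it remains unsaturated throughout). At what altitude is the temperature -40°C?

Height above start = (-26.42 − (-40)) / 9.7 = 1.4 km
Altitude = 1500 m + 1400 m = 2900 m

2900 m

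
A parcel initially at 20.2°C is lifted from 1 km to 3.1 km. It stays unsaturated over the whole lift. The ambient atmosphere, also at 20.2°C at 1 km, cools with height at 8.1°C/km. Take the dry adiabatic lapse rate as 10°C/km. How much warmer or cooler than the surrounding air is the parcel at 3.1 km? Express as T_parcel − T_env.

-3.99°C (parcel cooler than environment)

Parcel:
  1000 → 3100 m (dry, 10°C/km): ΔT = -10 × 2.1 = -21°C → T = -0.8°C
Environment:
  1000 → 3100 m (environment, 8.1°C/km): ΔT = -8.1 × 2.1 = -17.01°C → T = 3.19°C
T_parcel − T_env = -0.8 − 3.19 = -3.99°C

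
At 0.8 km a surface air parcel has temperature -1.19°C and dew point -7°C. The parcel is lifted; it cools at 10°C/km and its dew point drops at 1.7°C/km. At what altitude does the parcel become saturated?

T and T_d converge at 10 − 1.7 = 8.3°C per km
Height above start = (-1.19 − (-7)) / 8.3 = 0.7 km
LCL altitude = 800 m + 700 m = 1500 m

1.5 km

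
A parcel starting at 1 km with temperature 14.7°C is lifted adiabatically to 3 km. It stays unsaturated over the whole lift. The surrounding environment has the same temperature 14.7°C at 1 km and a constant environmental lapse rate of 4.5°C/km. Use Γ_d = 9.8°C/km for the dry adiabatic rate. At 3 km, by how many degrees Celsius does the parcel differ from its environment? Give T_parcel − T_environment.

Parcel:
  From 1000 m to 3000 m (dry): cools by 9.8 × 2 = 19.6°C, giving -4.9°C.
Environment:
  From 1000 m to 3000 m (environment): cools by 4.5 × 2 = 9°C, giving 5.7°C.
T_parcel − T_env = -4.9 − 5.7 = -10.6°C

-10.6°C (parcel cooler than environment)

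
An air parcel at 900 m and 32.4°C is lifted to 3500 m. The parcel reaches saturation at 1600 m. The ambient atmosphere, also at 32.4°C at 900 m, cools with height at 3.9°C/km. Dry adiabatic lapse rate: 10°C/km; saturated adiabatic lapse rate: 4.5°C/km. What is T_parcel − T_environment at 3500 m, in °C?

-5.41°C (parcel cooler than environment)

Parcel:
  From 900 m to 1600 m (dry): cools by 10 × 0.7 = 7°C, giving 25.4°C.
  From 1600 m to 3500 m (saturated): cools by 4.5 × 1.9 = 8.55°C, giving 16.85°C.
Environment:
  From 900 m to 3500 m (environment): cools by 3.9 × 2.6 = 10.14°C, giving 22.26°C.
T_parcel − T_env = 16.85 − 22.26 = -5.41°C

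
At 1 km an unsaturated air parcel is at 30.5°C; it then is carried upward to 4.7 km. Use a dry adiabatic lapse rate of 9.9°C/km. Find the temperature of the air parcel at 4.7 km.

1000 → 4700 m (dry adiabatic, 9.9°C/km): ΔT = -9.9 × 3.7 = -36.63°C → T = -6.13°C

-6.13°C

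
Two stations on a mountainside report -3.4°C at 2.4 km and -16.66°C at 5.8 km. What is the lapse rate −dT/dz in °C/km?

Γ = −ΔT/Δz = (-3.4 − (-16.66)) / (5800 − 2400) m
  = 13.26°C / 3.4 km = 3.9°C/km

3.9°C/km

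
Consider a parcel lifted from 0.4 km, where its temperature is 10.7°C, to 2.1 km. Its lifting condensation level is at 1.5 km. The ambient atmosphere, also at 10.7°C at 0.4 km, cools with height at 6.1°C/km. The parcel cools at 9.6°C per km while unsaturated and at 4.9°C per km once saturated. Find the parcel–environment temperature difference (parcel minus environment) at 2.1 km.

-3.13°C (parcel cooler than environment)

Parcel:
  Dry to 1500 m: -9.6 × 1.1 km = -10.56°C, so T = 0.14°C.
  Saturated to 2100 m: -4.9 × 0.6 km = -2.94°C, so T = -2.8°C.
Environment:
  Environment to 2100 m: -6.1 × 1.7 km = -10.37°C, so T = 0.33°C.
T_parcel − T_env = -2.8 − 0.33 = -3.13°C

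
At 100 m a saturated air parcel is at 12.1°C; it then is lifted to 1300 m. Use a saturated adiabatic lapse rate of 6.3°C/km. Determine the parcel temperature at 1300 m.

From 100 m to 1300 m (saturated adiabatic): cools by 6.3 × 1.2 = 7.56°C, giving 4.54°C.

4.54°C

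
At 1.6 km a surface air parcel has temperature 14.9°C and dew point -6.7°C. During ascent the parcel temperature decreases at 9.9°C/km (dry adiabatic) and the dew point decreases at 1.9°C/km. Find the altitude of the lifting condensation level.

T and T_d converge at 9.9 − 1.9 = 8°C per km
Height above start = (14.9 − (-6.7)) / 8 = 2.7 km
LCL altitude = 1600 m + 2700 m = 4300 m

4.3 km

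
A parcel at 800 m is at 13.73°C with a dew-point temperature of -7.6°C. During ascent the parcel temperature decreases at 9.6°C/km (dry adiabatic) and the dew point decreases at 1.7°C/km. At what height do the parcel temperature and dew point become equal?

T and T_d converge at 9.6 − 1.7 = 7.9°C per km
Height above start = (13.73 − (-7.6)) / 7.9 = 2.7 km
LCL altitude = 800 m + 2700 m = 3500 m

3500 m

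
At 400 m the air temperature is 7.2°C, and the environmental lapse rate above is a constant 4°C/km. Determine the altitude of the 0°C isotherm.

2200 m

Height above start = (7.2 − 0) / 4 = 1.8 km
Altitude = 400 m + 1800 m = 2200 m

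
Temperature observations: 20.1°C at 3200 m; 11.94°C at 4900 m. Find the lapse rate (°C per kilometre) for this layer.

4.8°C/km

Γ = −ΔT/Δz = (20.1 − 11.94) / (4900 − 3200) m
  = 8.16°C / 1.7 km = 4.8°C/km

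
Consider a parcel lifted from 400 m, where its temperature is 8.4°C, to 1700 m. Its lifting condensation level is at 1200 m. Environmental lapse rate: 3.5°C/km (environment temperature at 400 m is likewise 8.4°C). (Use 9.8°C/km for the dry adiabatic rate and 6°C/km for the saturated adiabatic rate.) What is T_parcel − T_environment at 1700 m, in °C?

Parcel:
  400–1200 m, dry: Δz = 0.8 km ⇒ ΔT = -7.84°C; T = 0.56°C
  1200–1700 m, saturated: Δz = 0.5 km ⇒ ΔT = -3°C; T = -2.44°C
Environment:
  400–1700 m, environment: Δz = 1.3 km ⇒ ΔT = -4.55°C; T = 3.85°C
T_parcel − T_env = -2.44 − 3.85 = -6.29°C

-6.29°C (parcel cooler than environment)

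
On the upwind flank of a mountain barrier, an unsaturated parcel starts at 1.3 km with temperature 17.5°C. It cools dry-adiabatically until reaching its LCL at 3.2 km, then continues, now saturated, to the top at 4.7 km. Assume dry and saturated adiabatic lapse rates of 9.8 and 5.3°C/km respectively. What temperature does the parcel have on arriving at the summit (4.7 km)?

1300 → 3200 m (dry, 9.8°C/km): ΔT = -9.8 × 1.9 = -18.62°C → T = -1.12°C
3200 → 4700 m (saturated, 5.3°C/km): ΔT = -5.3 × 1.5 = -7.95°C → T = -9.07°C

-9.07°C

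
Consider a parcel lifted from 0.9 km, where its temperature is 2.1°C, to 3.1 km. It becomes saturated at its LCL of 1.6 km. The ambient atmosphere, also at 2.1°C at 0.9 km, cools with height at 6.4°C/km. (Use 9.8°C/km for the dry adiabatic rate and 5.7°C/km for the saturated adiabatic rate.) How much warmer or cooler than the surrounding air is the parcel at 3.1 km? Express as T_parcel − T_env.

Parcel:
  Dry to 1600 m: -9.8 × 0.7 km = -6.86°C, so T = -4.76°C.
  Saturated to 3100 m: -5.7 × 1.5 km = -8.55°C, so T = -13.31°C.
Environment:
  Environment to 3100 m: -6.4 × 2.2 km = -14.08°C, so T = -11.98°C.
T_parcel − T_env = -13.31 − (-11.98) = -1.33°C

-1.33°C (parcel cooler than environment)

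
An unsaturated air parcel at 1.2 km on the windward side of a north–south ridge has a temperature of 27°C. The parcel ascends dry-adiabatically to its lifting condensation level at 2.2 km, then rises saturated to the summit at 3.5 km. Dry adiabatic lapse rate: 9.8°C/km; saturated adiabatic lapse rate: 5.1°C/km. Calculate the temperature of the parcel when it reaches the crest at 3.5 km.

From 1200 m to 2200 m (dry): cools by 9.8 × 1 = 9.8°C, giving 17.2°C.
From 2200 m to 3500 m (saturated): cools by 5.1 × 1.3 = 6.63°C, giving 10.57°C.

10.57°C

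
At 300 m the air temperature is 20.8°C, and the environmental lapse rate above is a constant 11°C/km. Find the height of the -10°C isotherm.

3100 m

Height above start = (20.8 − (-10)) / 11 = 2.8 km
Altitude = 300 m + 2800 m = 3100 m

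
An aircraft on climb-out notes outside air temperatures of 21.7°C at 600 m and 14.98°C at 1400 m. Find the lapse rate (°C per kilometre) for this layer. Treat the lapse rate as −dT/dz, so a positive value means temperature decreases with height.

Γ = −ΔT/Δz = (21.7 − 14.98) / (1400 − 600) m
  = 6.72°C / 0.8 km = 8.4°C/km

8.4°C/km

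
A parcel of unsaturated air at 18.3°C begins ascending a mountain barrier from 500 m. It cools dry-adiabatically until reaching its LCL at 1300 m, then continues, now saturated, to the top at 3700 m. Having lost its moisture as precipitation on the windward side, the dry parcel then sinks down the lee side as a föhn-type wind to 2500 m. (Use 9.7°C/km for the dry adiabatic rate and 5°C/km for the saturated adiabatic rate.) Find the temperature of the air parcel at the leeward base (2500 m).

10.18°C

Dry to 1300 m: -9.7 × 0.8 km = -7.76°C, so T = 10.54°C.
Saturated to 3700 m: -5 × 2.4 km = -12°C, so T = -1.46°C.
Dry descent to 2500 m: +9.7 × 1.2 km = +11.64°C, so T = 10.18°C.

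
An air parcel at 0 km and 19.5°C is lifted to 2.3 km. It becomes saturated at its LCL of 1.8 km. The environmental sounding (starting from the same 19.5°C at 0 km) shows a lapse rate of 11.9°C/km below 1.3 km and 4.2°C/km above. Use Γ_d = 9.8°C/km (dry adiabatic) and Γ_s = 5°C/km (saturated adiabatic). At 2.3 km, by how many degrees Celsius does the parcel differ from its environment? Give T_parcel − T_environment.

Parcel:
  0–1800 m, dry: Δz = 1.8 km ⇒ ΔT = -17.64°C; T = 1.86°C
  1800–2300 m, saturated: Δz = 0.5 km ⇒ ΔT = -2.5°C; T = -0.64°C
Environment:
  0–1300 m, environment, lower layer: Δz = 1.3 km ⇒ ΔT = -15.47°C; T = 4.03°C
  1300–2300 m, environment, upper layer: Δz = 1 km ⇒ ΔT = -4.2°C; T = -0.17°C
T_parcel − T_env = -0.64 − (-0.17) = -0.47°C

-0.47°C (parcel cooler than environment)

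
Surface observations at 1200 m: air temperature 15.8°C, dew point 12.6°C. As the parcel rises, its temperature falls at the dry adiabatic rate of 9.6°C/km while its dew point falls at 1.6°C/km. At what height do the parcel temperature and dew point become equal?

T and T_d converge at 9.6 − 1.6 = 8°C per km
Height above start = (15.8 − 12.6) / 8 = 0.4 km
LCL altitude = 1200 m + 400 m = 1600 m

1600 m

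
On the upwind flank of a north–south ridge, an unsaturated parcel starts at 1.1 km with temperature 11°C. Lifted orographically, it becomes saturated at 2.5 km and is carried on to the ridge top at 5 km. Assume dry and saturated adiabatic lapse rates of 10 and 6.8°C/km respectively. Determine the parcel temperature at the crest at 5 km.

Dry to 2500 m: -10 × 1.4 km = -14°C, so T = -3°C.
Saturated to 5000 m: -6.8 × 2.5 km = -17°C, so T = -20°C.

-20°C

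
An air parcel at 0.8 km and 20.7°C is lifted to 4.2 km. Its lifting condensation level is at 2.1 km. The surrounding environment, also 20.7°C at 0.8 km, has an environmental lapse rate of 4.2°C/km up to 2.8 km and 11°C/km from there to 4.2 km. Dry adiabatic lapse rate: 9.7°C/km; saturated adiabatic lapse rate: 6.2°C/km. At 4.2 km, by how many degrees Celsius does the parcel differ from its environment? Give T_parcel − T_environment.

-1.83°C (parcel cooler than environment)

Parcel:
  800 → 2100 m (dry, 9.7°C/km): ΔT = -9.7 × 1.3 = -12.61°C → T = 8.09°C
  2100 → 4200 m (saturated, 6.2°C/km): ΔT = -6.2 × 2.1 = -13.02°C → T = -4.93°C
Environment:
  800 → 2800 m (environment, lower layer, 4.2°C/km): ΔT = -4.2 × 2 = -8.4°C → T = 12.3°C
  2800 → 4200 m (environment, upper layer, 11°C/km): ΔT = -11 × 1.4 = -15.4°C → T = -3.1°C
T_parcel − T_env = -4.93 − (-3.1) = -1.83°C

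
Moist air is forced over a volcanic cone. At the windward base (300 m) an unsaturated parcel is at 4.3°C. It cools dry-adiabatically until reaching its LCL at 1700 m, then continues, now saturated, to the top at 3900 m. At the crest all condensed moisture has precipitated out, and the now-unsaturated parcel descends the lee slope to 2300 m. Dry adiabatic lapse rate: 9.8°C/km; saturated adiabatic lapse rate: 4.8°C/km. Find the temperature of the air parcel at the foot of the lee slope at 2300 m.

-4.3°C

300–1700 m, dry: Δz = 1.4 km ⇒ ΔT = -13.72°C; T = -9.42°C
1700–3900 m, saturated: Δz = 2.2 km ⇒ ΔT = -10.56°C; T = -19.98°C
3900–2300 m, dry descent: Δz = 1.6 km ⇒ ΔT = +15.68°C; T = -4.3°C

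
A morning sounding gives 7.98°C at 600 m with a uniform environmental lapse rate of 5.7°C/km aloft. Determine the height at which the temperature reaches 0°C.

2000 m

Height above start = (7.98 − 0) / 5.7 = 1.4 km
Altitude = 600 m + 1400 m = 2000 m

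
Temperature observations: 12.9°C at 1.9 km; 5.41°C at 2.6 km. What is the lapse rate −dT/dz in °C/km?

10.7°C/km

Γ = −ΔT/Δz = (12.9 − 5.41) / (2600 − 1900) m
  = 7.49°C / 0.7 km = 10.7°C/km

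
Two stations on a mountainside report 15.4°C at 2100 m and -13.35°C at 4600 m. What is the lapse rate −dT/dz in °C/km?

11.5°C/km

Γ = −ΔT/Δz = (15.4 − (-13.35)) / (4600 − 2100) m
  = 28.75°C / 2.5 km = 11.5°C/km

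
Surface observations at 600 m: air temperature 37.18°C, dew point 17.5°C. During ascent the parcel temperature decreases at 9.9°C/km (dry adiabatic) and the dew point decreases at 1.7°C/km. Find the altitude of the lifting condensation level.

T and T_d converge at 9.9 − 1.7 = 8.2°C per km
Height above start = (37.18 − 17.5) / 8.2 = 2.4 km
LCL altitude = 600 m + 2400 m = 3000 m

3000 m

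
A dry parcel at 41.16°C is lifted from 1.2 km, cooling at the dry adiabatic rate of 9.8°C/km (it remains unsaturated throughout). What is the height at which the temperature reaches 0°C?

Height above start = (41.16 − 0) / 9.8 = 4.2 km
Altitude = 1200 m + 4200 m = 5400 m

5.4 km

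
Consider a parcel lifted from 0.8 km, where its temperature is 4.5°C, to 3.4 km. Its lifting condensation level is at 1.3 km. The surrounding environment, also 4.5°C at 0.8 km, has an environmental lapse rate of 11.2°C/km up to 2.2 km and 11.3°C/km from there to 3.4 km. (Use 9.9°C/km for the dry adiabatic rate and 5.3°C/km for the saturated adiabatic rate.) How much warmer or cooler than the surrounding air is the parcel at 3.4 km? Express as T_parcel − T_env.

+13.16°C (parcel warmer than environment)

Parcel:
  800–1300 m, dry: Δz = 0.5 km ⇒ ΔT = -4.95°C; T = -0.45°C
  1300–3400 m, saturated: Δz = 2.1 km ⇒ ΔT = -11.13°C; T = -11.58°C
Environment:
  800–2200 m, environment, lower layer: Δz = 1.4 km ⇒ ΔT = -15.68°C; T = -11.18°C
  2200–3400 m, environment, upper layer: Δz = 1.2 km ⇒ ΔT = -13.56°C; T = -24.74°C
T_parcel − T_env = -11.58 − (-24.74) = +13.16°C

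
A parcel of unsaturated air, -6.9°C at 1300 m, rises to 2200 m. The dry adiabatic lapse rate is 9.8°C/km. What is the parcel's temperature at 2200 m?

-15.72°C

Dry adiabatic to 2200 m: -9.8 × 0.9 km = -8.82°C, so T = -15.72°C.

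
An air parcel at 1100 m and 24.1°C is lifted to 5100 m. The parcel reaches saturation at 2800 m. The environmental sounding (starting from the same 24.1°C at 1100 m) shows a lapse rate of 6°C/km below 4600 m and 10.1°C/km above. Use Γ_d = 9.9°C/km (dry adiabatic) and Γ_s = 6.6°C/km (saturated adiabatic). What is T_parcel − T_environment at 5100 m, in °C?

Parcel:
  From 1100 m to 2800 m (dry): cools by 9.9 × 1.7 = 16.83°C, giving 7.27°C.
  From 2800 m to 5100 m (saturated): cools by 6.6 × 2.3 = 15.18°C, giving -7.91°C.
Environment:
  From 1100 m to 4600 m (environment, lower layer): cools by 6 × 3.5 = 21°C, giving 3.1°C.
  From 4600 m to 5100 m (environment, upper layer): cools by 10.1 × 0.5 = 5.05°C, giving -1.95°C.
T_parcel − T_env = -7.91 − (-1.95) = -5.96°C

-5.96°C (parcel cooler than environment)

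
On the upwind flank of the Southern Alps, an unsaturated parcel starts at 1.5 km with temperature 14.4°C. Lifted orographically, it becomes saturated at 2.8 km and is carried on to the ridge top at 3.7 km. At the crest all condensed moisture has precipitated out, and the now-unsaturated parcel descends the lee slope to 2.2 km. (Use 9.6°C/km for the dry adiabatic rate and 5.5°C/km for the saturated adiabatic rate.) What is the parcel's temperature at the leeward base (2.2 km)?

1500–2800 m, dry: Δz = 1.3 km ⇒ ΔT = -12.48°C; T = 1.92°C
2800–3700 m, saturated: Δz = 0.9 km ⇒ ΔT = -4.95°C; T = -3.03°C
3700–2200 m, dry descent: Δz = 1.5 km ⇒ ΔT = +14.4°C; T = 11.37°C

11.37°C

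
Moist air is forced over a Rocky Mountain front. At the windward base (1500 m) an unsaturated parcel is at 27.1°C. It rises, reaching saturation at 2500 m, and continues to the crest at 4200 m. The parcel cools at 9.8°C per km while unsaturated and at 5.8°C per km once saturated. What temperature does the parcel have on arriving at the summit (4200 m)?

7.44°C

From 1500 m to 2500 m (dry): cools by 9.8 × 1 = 9.8°C, giving 17.3°C.
From 2500 m to 4200 m (saturated): cools by 5.8 × 1.7 = 9.86°C, giving 7.44°C.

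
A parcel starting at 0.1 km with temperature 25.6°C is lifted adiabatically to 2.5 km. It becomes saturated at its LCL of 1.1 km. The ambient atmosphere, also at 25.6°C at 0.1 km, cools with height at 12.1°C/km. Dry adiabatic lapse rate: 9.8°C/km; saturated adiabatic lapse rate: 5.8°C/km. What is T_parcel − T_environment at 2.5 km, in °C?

Parcel:
  100–1100 m, dry: Δz = 1 km ⇒ ΔT = -9.8°C; T = 15.8°C
  1100–2500 m, saturated: Δz = 1.4 km ⇒ ΔT = -8.12°C; T = 7.68°C
Environment:
  100–2500 m, environment: Δz = 2.4 km ⇒ ΔT = -29.04°C; T = -3.44°C
T_parcel − T_env = 7.68 − (-3.44) = +11.12°C

+11.12°C (parcel warmer than environment)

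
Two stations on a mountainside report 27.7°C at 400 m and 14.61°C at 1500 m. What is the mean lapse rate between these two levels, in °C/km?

Γ = −ΔT/Δz = (27.7 − 14.61) / (1500 − 400) m
  = 13.09°C / 1.1 km = 11.9°C/km

11.9°C/km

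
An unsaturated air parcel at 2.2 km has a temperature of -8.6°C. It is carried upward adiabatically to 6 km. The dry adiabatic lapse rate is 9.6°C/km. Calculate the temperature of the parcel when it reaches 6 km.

-45.08°C

From 2200 m to 6000 m (dry adiabatic): cools by 9.6 × 3.8 = 36.48°C, giving -45.08°C.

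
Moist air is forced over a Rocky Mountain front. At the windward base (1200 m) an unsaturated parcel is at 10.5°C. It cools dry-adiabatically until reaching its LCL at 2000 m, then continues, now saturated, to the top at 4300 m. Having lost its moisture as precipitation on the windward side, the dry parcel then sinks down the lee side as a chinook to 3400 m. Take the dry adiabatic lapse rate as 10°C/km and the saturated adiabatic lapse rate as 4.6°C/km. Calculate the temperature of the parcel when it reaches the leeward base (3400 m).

1200 → 2000 m (dry, 10°C/km): ΔT = -10 × 0.8 = -8°C → T = 2.5°C
2000 → 4300 m (saturated, 4.6°C/km): ΔT = -4.6 × 2.3 = -10.58°C → T = -8.08°C
4300 → 3400 m (dry descent, 10°C/km): ΔT = +10 × 0.9 = +9°C → T = 0.92°C

0.92°C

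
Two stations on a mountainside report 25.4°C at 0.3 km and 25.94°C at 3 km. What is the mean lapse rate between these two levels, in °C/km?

-0.2°C/km

Γ = −ΔT/Δz = (25.4 − 25.94) / (3000 − 300) m
  = -0.54°C / 2.7 km = -0.2°C/km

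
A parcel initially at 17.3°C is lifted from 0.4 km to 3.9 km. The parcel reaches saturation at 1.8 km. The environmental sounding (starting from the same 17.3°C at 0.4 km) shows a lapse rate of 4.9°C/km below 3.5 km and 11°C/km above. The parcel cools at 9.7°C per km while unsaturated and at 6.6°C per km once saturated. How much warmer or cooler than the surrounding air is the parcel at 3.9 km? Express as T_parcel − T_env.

Parcel:
  From 400 m to 1800 m (dry): cools by 9.7 × 1.4 = 13.58°C, giving 3.72°C.
  From 1800 m to 3900 m (saturated): cools by 6.6 × 2.1 = 13.86°C, giving -10.14°C.
Environment:
  From 400 m to 3500 m (environment, lower layer): cools by 4.9 × 3.1 = 15.19°C, giving 2.11°C.
  From 3500 m to 3900 m (environment, upper layer): cools by 11 × 0.4 = 4.4°C, giving -2.29°C.
T_parcel − T_env = -10.14 − (-2.29) = -7.85°C

-7.85°C (parcel cooler than environment)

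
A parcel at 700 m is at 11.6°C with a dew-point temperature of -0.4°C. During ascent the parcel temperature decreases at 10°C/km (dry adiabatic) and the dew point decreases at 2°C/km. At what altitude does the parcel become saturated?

T and T_d converge at 10 − 2 = 8°C per km
Height above start = (11.6 − (-0.4)) / 8 = 1.5 km
LCL altitude = 700 m + 1500 m = 2200 m

2200 m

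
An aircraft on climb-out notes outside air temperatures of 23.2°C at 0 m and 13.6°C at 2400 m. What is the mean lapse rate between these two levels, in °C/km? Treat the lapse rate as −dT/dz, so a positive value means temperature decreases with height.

Γ = −ΔT/Δz = (23.2 − 13.6) / (2400 − 0) m
  = 9.6°C / 2.4 km = 4°C/km

4°C/km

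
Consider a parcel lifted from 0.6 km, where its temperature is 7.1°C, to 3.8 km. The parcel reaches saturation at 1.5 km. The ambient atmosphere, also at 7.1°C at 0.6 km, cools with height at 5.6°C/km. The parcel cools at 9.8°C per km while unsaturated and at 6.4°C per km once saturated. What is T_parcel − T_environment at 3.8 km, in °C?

Parcel:
  600 → 1500 m (dry, 9.8°C/km): ΔT = -9.8 × 0.9 = -8.82°C → T = -1.72°C
  1500 → 3800 m (saturated, 6.4°C/km): ΔT = -6.4 × 2.3 = -14.72°C → T = -16.44°C
Environment:
  600 → 3800 m (environment, 5.6°C/km): ΔT = -5.6 × 3.2 = -17.92°C → T = -10.82°C
T_parcel − T_env = -16.44 − (-10.82) = -5.62°C

-5.62°C (parcel cooler than environment)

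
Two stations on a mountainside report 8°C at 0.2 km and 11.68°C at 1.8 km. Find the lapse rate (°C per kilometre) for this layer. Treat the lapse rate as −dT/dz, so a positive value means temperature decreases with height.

Γ = −ΔT/Δz = (8 − 11.68) / (1800 − 200) m
  = -3.68°C / 1.6 km = -2.3°C/km

-2.3°C/km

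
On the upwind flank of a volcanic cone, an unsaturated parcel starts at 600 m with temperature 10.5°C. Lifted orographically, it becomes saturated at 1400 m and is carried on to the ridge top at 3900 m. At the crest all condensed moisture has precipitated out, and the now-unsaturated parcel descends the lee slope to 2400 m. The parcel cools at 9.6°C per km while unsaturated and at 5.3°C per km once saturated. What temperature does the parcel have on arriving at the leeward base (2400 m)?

3.97°C

600 → 1400 m (dry, 9.6°C/km): ΔT = -9.6 × 0.8 = -7.68°C → T = 2.82°C
1400 → 3900 m (saturated, 5.3°C/km): ΔT = -5.3 × 2.5 = -13.25°C → T = -10.43°C
3900 → 2400 m (dry descent, 9.6°C/km): ΔT = +9.6 × 1.5 = +14.4°C → T = 3.97°C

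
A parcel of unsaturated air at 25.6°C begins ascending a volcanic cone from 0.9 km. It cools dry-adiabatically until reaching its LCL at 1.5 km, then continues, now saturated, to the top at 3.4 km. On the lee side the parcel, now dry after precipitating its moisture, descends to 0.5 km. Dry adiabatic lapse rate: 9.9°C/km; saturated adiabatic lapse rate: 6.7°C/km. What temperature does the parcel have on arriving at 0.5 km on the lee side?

900–1500 m, dry: Δz = 0.6 km ⇒ ΔT = -5.94°C; T = 19.66°C
1500–3400 m, saturated: Δz = 1.9 km ⇒ ΔT = -12.73°C; T = 6.93°C
3400–500 m, dry descent: Δz = 2.9 km ⇒ ΔT = +28.71°C; T = 35.64°C

35.64°C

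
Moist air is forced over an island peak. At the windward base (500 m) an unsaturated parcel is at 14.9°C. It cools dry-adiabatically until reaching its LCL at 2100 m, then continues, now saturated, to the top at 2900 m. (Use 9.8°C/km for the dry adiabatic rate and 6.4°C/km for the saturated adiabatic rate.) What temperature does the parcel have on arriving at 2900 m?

From 500 m to 2100 m (dry): cools by 9.8 × 1.6 = 15.68°C, giving -0.78°C.
From 2100 m to 2900 m (saturated): cools by 6.4 × 0.8 = 5.12°C, giving -5.9°C.

-5.9°C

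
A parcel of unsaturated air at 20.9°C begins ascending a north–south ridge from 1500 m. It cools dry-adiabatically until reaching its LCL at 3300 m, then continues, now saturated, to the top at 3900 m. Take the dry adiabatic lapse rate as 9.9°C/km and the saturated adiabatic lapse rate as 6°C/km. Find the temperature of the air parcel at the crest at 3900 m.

1500 → 3300 m (dry, 9.9°C/km): ΔT = -9.9 × 1.8 = -17.82°C → T = 3.08°C
3300 → 3900 m (saturated, 6°C/km): ΔT = -6 × 0.6 = -3.6°C → T = -0.52°C

-0.52°C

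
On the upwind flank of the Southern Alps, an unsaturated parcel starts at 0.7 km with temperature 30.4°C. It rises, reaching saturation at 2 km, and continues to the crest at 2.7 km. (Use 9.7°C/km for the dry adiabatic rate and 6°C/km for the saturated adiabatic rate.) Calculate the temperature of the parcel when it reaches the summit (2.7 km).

13.59°C

From 700 m to 2000 m (dry): cools by 9.7 × 1.3 = 12.61°C, giving 17.79°C.
From 2000 m to 2700 m (saturated): cools by 6 × 0.7 = 4.2°C, giving 13.59°C.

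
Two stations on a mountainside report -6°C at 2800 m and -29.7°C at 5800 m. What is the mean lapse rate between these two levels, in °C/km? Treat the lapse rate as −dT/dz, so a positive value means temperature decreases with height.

Γ = −ΔT/Δz = (-6 − (-29.7)) / (5800 − 2800) m
  = 23.7°C / 3 km = 7.9°C/km

7.9°C/km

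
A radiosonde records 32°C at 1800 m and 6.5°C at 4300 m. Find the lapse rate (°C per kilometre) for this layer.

Γ = −ΔT/Δz = (32 − 6.5) / (4300 − 1800) m
  = 25.5°C / 2.5 km = 10.2°C/km

10.2°C/km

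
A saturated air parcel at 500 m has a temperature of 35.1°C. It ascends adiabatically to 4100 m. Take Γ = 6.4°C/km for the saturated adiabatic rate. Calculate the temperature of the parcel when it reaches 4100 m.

From 500 m to 4100 m (saturated adiabatic): cools by 6.4 × 3.6 = 23.04°C, giving 12.06°C.

12.06°C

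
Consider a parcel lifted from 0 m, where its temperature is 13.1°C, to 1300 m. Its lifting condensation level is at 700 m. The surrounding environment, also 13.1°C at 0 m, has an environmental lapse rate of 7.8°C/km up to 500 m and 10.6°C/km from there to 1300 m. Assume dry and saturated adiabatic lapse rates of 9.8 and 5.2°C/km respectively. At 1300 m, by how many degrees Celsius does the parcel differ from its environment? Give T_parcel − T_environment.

Parcel:
  0 → 700 m (dry, 9.8°C/km): ΔT = -9.8 × 0.7 = -6.86°C → T = 6.24°C
  700 → 1300 m (saturated, 5.2°C/km): ΔT = -5.2 × 0.6 = -3.12°C → T = 3.12°C
Environment:
  0 → 500 m (environment, lower layer, 7.8°C/km): ΔT = -7.8 × 0.5 = -3.9°C → T = 9.2°C
  500 → 1300 m (environment, upper layer, 10.6°C/km): ΔT = -10.6 × 0.8 = -8.48°C → T = 0.72°C
T_parcel − T_env = 3.12 − 0.72 = +2.4°C

+2.4°C (parcel warmer than environment)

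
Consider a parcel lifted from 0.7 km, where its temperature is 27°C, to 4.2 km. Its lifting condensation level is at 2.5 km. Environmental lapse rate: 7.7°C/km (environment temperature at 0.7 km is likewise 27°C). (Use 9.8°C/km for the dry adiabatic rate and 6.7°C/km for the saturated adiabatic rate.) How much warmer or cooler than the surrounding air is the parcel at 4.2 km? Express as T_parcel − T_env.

Parcel:
  From 700 m to 2500 m (dry): cools by 9.8 × 1.8 = 17.64°C, giving 9.36°C.
  From 2500 m to 4200 m (saturated): cools by 6.7 × 1.7 = 11.39°C, giving -2.03°C.
Environment:
  From 700 m to 4200 m (environment): cools by 7.7 × 3.5 = 26.95°C, giving 0.05°C.
T_parcel − T_env = -2.03 − 0.05 = -2.08°C

-2.08°C (parcel cooler than environment)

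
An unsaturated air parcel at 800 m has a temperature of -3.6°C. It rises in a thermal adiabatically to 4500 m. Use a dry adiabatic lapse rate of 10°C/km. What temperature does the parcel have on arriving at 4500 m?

800–4500 m, dry adiabatic: Δz = 3.7 km ⇒ ΔT = -37°C; T = -40.6°C

-40.6°C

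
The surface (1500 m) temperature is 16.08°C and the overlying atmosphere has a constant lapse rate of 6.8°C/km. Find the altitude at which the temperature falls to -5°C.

Height above start = (16.08 − (-5)) / 6.8 = 3.1 km
Altitude = 1500 m + 3100 m = 4600 m

4600 m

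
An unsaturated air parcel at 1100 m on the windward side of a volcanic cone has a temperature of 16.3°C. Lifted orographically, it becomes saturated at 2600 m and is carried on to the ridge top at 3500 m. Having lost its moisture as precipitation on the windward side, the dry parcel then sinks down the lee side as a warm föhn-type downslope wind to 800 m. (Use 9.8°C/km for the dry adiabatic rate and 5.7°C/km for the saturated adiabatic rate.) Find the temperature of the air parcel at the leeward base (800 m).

22.93°C

From 1100 m to 2600 m (dry): cools by 9.8 × 1.5 = 14.7°C, giving 1.6°C.
From 2600 m to 3500 m (saturated): cools by 5.7 × 0.9 = 5.13°C, giving -3.53°C.
From 3500 m to 800 m (dry descent): warms by 9.8 × 2.7 = 26.46°C, giving 22.93°C.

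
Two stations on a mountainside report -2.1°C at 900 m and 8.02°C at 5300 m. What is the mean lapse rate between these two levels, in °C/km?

Γ = −ΔT/Δz = (-2.1 − 8.02) / (5300 − 900) m
  = -10.12°C / 4.4 km = -2.3°C/km

-2.3°C/km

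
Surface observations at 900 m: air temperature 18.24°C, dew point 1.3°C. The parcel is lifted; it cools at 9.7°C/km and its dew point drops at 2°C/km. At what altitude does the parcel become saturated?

3100 m

T and T_d converge at 9.7 − 2 = 7.7°C per km
Height above start = (18.24 − 1.3) / 7.7 = 2.2 km
LCL altitude = 900 m + 2200 m = 3100 m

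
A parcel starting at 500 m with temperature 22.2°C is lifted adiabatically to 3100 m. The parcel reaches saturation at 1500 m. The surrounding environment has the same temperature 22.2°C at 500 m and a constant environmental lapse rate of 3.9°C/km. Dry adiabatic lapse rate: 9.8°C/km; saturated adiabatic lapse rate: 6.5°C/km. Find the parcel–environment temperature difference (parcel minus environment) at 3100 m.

Parcel:
  Dry to 1500 m: -9.8 × 1 km = -9.8°C, so T = 12.4°C.
  Saturated to 3100 m: -6.5 × 1.6 km = -10.4°C, so T = 2°C.
Environment:
  Environment to 3100 m: -3.9 × 2.6 km = -10.14°C, so T = 12.06°C.
T_parcel − T_env = 2 − 12.06 = -10.06°C

-10.06°C (parcel cooler than environment)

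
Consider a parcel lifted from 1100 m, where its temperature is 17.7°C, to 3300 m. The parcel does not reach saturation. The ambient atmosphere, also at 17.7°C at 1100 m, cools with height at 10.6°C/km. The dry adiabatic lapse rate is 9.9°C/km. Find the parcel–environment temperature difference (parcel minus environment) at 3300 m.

+1.54°C (parcel warmer than environment)

Parcel:
  Dry to 3300 m: -9.9 × 2.2 km = -21.78°C, so T = -4.08°C.
Environment:
  Environment to 3300 m: -10.6 × 2.2 km = -23.32°C, so T = -5.62°C.
T_parcel − T_env = -4.08 − (-5.62) = +1.54°C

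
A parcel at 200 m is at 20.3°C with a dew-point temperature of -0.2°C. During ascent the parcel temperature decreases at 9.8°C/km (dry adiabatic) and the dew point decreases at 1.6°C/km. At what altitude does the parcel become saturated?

T and T_d converge at 9.8 − 1.6 = 8.2°C per km
Height above start = (20.3 − (-0.2)) / 8.2 = 2.5 km
LCL altitude = 200 m + 2500 m = 2700 m

2700 m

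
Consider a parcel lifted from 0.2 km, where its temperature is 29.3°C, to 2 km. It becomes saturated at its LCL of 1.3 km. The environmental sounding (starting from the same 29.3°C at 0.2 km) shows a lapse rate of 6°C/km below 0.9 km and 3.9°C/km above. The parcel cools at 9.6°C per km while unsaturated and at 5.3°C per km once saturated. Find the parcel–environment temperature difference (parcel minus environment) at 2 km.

Parcel:
  Dry to 1300 m: -9.6 × 1.1 km = -10.56°C, so T = 18.74°C.
  Saturated to 2000 m: -5.3 × 0.7 km = -3.71°C, so T = 15.03°C.
Environment:
  Environment, lower layer to 900 m: -6 × 0.7 km = -4.2°C, so T = 25.1°C.
  Environment, upper layer to 2000 m: -3.9 × 1.1 km = -4.29°C, so T = 20.81°C.
T_parcel − T_env = 15.03 − 20.81 = -5.78°C

-5.78°C (parcel cooler than environment)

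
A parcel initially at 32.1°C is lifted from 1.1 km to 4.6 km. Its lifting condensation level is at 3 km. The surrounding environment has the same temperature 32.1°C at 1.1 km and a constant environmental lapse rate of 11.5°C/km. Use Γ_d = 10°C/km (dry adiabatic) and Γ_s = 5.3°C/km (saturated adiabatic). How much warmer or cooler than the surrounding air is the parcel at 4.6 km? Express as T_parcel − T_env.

+12.77°C (parcel warmer than environment)

Parcel:
  From 1100 m to 3000 m (dry): cools by 10 × 1.9 = 19°C, giving 13.1°C.
  From 3000 m to 4600 m (saturated): cools by 5.3 × 1.6 = 8.48°C, giving 4.62°C.
Environment:
  From 1100 m to 4600 m (environment): cools by 11.5 × 3.5 = 40.25°C, giving -8.15°C.
T_parcel − T_env = 4.62 − (-8.15) = +12.77°C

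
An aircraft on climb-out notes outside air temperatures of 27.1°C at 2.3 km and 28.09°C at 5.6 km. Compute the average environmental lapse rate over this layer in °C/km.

Γ = −ΔT/Δz = (27.1 − 28.09) / (5600 − 2300) m
  = -0.99°C / 3.3 km = -0.3°C/km

-0.3°C/km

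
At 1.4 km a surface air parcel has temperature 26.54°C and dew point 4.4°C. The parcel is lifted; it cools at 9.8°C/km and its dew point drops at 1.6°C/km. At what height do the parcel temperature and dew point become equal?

4.1 km

T and T_d converge at 9.8 − 1.6 = 8.2°C per km
Height above start = (26.54 − 4.4) / 8.2 = 2.7 km
LCL altitude = 1400 m + 2700 m = 4100 m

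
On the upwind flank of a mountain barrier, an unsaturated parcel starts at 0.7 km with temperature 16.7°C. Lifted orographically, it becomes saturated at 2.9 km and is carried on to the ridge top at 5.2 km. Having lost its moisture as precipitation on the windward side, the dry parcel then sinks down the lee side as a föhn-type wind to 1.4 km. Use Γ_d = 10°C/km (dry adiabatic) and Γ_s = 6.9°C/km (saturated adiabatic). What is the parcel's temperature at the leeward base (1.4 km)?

From 700 m to 2900 m (dry): cools by 10 × 2.2 = 22°C, giving -5.3°C.
From 2900 m to 5200 m (saturated): cools by 6.9 × 2.3 = 15.87°C, giving -21.17°C.
From 5200 m to 1400 m (dry descent): warms by 10 × 3.8 = 38°C, giving 16.83°C.

16.83°C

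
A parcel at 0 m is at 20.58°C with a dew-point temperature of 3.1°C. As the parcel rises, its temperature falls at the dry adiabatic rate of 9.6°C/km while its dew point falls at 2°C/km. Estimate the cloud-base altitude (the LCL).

T and T_d converge at 9.6 − 2 = 7.6°C per km
Height above start = (20.58 − 3.1) / 7.6 = 2.3 km
LCL altitude = 0 m + 2300 m = 2300 m

2300 m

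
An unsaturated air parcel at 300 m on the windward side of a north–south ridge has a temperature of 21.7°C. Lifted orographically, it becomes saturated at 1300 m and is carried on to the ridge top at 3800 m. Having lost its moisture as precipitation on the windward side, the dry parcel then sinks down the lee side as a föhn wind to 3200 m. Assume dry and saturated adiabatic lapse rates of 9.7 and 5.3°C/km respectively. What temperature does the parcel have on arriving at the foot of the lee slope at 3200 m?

From 300 m to 1300 m (dry): cools by 9.7 × 1 = 9.7°C, giving 12°C.
From 1300 m to 3800 m (saturated): cools by 5.3 × 2.5 = 13.25°C, giving -1.25°C.
From 3800 m to 3200 m (dry descent): warms by 9.7 × 0.6 = 5.82°C, giving 4.57°C.

4.57°C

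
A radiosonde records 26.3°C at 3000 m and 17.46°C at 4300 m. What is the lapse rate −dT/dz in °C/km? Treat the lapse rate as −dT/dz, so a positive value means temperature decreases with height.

6.8°C/km

Γ = −ΔT/Δz = (26.3 − 17.46) / (4300 − 3000) m
  = 8.84°C / 1.3 km = 6.8°C/km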